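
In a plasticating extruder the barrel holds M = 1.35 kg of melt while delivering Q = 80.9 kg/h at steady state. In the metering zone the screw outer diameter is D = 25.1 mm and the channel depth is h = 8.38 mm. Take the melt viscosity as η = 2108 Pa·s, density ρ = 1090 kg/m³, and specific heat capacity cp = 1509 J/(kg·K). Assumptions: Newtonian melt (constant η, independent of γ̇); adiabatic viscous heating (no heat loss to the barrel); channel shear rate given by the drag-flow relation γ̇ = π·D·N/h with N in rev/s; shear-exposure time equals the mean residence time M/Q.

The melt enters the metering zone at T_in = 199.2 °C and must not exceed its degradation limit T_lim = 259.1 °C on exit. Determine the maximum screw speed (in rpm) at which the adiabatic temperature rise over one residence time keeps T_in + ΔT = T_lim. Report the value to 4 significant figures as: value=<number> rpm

Convert throughput: Q = 80.9 kg/h = 80.9/3600 = 0.0224722 kg/s
Mean residence time: t_res = M/Q_s = 1.35 kg / 0.0224722 kg/s = 60.0742 s
Convert to metres: D = 0.0251 m, h = 0.00838 m
Allowable rise: ΔT_a = T_lim − T_in = 259.1 − 199.2 = 59.9 K
Invert ΔT = ηγ̇²t_res/(ρcp) for γ̇: γ̇_max² = ΔT_a ρ cp / (η t_res) = 59.9·1090·1509 / (2108·60.0742) = 778.008 s⁻²
Take the square root: γ̇_max = √(778.008) = 27.8928 s⁻¹
Solve γ̇ = πDN/h for N: N_max = γ̇_max·h/(π·D) = 27.8928 × 0.00838 / (π × 0.0251) = 2.96423 rev/s = 177.854 rpm

value=177.9 rpm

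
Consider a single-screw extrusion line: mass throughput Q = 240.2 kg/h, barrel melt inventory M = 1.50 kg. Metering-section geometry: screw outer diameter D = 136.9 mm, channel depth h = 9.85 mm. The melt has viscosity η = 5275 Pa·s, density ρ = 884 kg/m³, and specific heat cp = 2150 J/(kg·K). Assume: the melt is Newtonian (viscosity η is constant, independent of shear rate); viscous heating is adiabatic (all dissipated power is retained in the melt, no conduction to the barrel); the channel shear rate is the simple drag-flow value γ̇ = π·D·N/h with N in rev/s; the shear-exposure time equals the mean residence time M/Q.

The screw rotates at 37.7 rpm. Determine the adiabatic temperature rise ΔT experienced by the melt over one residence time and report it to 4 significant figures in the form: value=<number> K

value=46.96 K

Throughput in SI: Q_s = 240.2 kg/h ÷ 3600 s/h = 0.0667222 kg/s
Mean residence time: t_res = M/Q_s = 1.50 kg / 0.0667222 kg/s = 22.4813 s
Convert to SI: D = 0.1369 m, h = 0.00985 m, N = 37.7/60 = 0.628333 rev/s
Shear rate: γ̇ = πDN/h = π·0.1369·0.628333/0.00985 = 27.4351 s⁻¹
ΔT = η·γ̇²·t_res / (ρ·cp) = 5275 · (27.4351)² · 22.4813 / (884 · 2150) = 46.9642 K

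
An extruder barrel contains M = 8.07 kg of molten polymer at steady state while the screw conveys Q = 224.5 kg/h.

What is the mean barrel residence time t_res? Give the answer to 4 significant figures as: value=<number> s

value=129.4 s

Q_s = Q / 3600 = 224.5 / 3600 = 0.0623611 kg/s
t_res = M / Q_s = 8.07 / 0.0623611 = 129.408 s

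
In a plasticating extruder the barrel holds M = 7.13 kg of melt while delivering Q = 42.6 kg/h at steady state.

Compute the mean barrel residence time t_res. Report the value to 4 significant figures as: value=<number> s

value=602.5 s

Throughput in SI: Q_s = 42.6 kg/h ÷ 3600 s/h = 0.0118333 kg/s
Mean residence time: t_res = M/Q_s = 7.13 kg / 0.0118333 kg/s = 602.535 s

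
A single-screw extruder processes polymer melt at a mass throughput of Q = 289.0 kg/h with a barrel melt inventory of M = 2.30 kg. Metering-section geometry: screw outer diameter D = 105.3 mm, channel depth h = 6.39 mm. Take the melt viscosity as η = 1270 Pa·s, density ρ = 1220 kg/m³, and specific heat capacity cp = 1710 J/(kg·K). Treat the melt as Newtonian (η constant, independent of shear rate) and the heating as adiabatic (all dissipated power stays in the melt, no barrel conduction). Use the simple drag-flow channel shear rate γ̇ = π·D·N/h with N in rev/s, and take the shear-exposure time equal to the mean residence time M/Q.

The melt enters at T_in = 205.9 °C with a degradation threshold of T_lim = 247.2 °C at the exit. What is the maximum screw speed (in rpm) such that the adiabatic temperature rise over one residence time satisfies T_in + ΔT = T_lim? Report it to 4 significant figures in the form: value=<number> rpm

value=56.40 rpm

Convert throughput: Q = 289.0 kg/h = 289.0/3600 = 0.0802778 kg/s
t_res = M / Q_s = 2.30 / 0.0802778 = 28.6505 s
Geometry in SI: D = 105.3 mm → 0.1053 m, h = 6.39 mm → 0.00639 m
ΔT_a = T_lim − T_in = 247.2 − 205.9 = 41.3 K
γ̇_max² = ΔT_a·ρ·cp / (η·t_res) = [41.3 × 1220 × 1710] / [1270 × 28.6505] = 2367.94 s⁻²
γ̇_max = sqrt(2367.94) = 48.6614 s⁻¹
N_max = γ̇_max·h / (π·D) = 48.6614 · 0.00639 / (π · 0.1053) = 0.939956 rev/s = 56.3974 rpm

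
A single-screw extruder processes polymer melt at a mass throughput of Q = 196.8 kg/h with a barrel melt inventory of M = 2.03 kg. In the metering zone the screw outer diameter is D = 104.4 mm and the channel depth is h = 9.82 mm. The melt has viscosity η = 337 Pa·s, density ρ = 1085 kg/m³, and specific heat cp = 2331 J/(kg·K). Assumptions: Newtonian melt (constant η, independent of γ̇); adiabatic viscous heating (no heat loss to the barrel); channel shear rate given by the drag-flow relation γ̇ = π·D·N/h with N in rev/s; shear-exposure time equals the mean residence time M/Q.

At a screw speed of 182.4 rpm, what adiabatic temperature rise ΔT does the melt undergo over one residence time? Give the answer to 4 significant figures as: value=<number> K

Throughput in SI: Q_s = 196.8 kg/h ÷ 3600 s/h = 0.0546667 kg/s
t_res = M / Q_s = 2.03 ÷ 0.0546667 = 37.1341 s
Convert to SI: D = 0.1044 m, h = 0.00982 m, N = 182.4/60 = 3.04 rev/s
γ̇ = π D N / h = (π)(0.1044)(3.04) / 0.00982 = 101.534 s⁻¹
Adiabatic rise: ΔT = η γ̇² t_res / (ρ cp) = 337·(101.534)²·37.1341 / (1085·2331) = 51.0101 K

value=51.01 K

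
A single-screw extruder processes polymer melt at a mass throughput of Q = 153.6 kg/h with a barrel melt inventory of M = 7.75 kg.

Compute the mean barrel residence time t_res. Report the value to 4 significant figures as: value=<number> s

Q_s = Q / 3600 = 153.6 / 3600 = 0.0426667 kg/s
t_res = M / Q_s = 7.75 / 0.0426667 = 181.641 s

value=181.6 s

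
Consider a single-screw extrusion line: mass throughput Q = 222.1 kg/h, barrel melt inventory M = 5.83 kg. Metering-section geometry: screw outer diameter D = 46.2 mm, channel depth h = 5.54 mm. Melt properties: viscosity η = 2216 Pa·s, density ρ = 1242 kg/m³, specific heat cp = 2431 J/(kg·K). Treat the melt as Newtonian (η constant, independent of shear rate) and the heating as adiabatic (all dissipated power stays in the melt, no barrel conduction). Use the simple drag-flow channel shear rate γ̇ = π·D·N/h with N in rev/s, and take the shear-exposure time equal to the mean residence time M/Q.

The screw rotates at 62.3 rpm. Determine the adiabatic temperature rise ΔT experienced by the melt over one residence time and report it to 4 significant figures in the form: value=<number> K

Q_s = Q / 3600 = 222.1 / 3600 = 0.0616944 kg/s
Mean residence time: t_res = M/Q_s = 5.83 kg / 0.0616944 kg/s = 94.498 s
Convert to SI: D = 0.0462 m, h = 0.00554 m, N = 62.3/60 = 1.03833 rev/s
γ̇ = π·D·N / h = π · 0.0462 · 1.03833 / 0.00554 = 27.2031 s⁻¹
Adiabatic rise: ΔT = η γ̇² t_res / (ρ cp) = 2216·(27.2031)²·94.498 / (1242·2431) = 51.3244 K

value=51.32 K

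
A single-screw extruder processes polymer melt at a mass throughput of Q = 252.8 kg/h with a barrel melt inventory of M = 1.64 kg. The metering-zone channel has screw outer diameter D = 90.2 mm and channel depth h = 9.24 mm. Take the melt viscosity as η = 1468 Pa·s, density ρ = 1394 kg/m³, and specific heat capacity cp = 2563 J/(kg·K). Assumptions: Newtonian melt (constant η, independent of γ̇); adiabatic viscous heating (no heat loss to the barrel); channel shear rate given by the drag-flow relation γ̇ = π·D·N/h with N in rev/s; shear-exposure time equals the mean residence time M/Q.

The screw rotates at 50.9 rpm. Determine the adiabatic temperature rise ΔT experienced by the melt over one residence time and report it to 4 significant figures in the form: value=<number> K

value=6.495 K

Throughput in SI: Q_s = 252.8 kg/h ÷ 3600 s/h = 0.0702222 kg/s
t_res = M / Q_s = 1.64 / 0.0702222 = 23.3544 s
Convert to SI: D = 0.0902 m, h = 0.00924 m, N = 50.9/60 = 0.848333 rev/s
γ̇ = π D N / h = (π)(0.0902)(0.848333) / 0.00924 = 26.0166 s⁻¹
ΔT = η·γ̇²·t_res/(ρ·cp) = [1468 × 26.0166² × 23.3544] / [1394 × 2563] = 6.4951 K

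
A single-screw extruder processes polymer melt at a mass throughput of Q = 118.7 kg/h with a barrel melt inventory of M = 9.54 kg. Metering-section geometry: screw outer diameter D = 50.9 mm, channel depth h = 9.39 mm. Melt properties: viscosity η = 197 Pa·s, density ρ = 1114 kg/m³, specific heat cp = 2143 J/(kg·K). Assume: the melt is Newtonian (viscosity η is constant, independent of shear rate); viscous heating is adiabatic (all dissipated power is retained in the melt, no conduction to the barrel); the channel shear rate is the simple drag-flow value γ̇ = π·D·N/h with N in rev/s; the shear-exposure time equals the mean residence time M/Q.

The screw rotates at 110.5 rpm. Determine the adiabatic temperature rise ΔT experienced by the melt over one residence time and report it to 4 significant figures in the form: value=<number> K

Throughput in SI: Q_s = 118.7 kg/h ÷ 3600 s/h = 0.0329722 kg/s
t_res = M / Q_s = 9.54 ÷ 0.0329722 = 289.334 s
Geometry in metres: D = 50.9 mm → 0.0509 m, h = 9.39 mm → 0.00939 m; screw speed N = 110.5 rpm = 1.84167 rev/s
γ̇ = π D N / h = (π)(0.0509)(1.84167) / 0.00939 = 31.3627 s⁻¹
Adiabatic rise: ΔT = η γ̇² t_res / (ρ cp) = 197·(31.3627)²·289.334 / (1114·2143) = 23.4847 K

value=23.48 K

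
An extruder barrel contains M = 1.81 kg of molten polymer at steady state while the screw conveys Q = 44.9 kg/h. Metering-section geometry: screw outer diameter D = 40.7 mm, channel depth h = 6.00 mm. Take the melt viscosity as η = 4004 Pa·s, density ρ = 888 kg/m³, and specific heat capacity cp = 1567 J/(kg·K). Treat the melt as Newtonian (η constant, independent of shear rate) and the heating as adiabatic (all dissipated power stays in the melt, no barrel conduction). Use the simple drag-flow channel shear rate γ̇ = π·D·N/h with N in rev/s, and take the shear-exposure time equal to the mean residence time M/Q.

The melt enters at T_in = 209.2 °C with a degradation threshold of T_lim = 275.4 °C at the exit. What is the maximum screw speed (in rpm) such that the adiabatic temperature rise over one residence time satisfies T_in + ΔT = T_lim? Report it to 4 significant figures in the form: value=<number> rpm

Convert throughput: Q = 44.9 kg/h = 44.9/3600 = 0.0124722 kg/s
t_res = M / Q_s = 1.81 / 0.0124722 = 145.122 s
Geometry in SI: D = 40.7 mm → 0.0407 m, h = 6.00 mm → 0.006 m
ΔT_a = T_lim − T_in = 275.4 °C − 209.2 °C = 66.2 K
γ̇_max² = ΔT_a·ρ·cp / (η·t_res) = [66.2 × 888 × 1567] / [4004 × 145.122] = 158.53 s⁻²
Take the square root: γ̇_max = √(158.53) = 12.5909 s⁻¹
N_max = γ̇_max h / (πD) = 12.5909·0.006/(π·0.0407) = 0.59083 rev/s → ×60 = 35.4498 rpm

value=35.45 rpm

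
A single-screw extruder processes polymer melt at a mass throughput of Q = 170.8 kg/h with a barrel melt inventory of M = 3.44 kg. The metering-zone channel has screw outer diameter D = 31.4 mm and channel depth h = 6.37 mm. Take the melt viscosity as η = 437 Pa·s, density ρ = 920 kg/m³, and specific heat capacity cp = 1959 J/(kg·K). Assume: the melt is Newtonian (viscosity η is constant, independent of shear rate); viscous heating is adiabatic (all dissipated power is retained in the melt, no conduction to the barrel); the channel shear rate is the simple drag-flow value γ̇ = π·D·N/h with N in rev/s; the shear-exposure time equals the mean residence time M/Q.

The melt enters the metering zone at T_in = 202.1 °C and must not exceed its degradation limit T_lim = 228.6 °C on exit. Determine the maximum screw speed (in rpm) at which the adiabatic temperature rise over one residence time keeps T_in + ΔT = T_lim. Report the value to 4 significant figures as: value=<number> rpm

value=150.4 rpm

Q_s = Q / 3600 = 170.8 / 3600 = 0.0474444 kg/s
Mean residence time: t_res = M/Q_s = 3.44 kg / 0.0474444 kg/s = 72.5059 s
D = 31.4 mm = 0.0314 m;  h = 6.37 mm = 0.00637 m
Allowable rise: ΔT_a = T_lim − T_in = 228.6 − 202.1 = 26.5 K
Invert ΔT = ηγ̇²t_res/(ρcp) for γ̇: γ̇_max² = ΔT_a ρ cp / (η t_res) = 26.5·920·1959 / (437·72.5059) = 1507.35 s⁻²
γ̇_max = sqrt(1507.35) = 38.8246 s⁻¹
N_max = γ̇_max·h / (π·D) = 38.8246 · 0.00637 / (π · 0.0314) = 2.50707 rev/s = 150.424 rpm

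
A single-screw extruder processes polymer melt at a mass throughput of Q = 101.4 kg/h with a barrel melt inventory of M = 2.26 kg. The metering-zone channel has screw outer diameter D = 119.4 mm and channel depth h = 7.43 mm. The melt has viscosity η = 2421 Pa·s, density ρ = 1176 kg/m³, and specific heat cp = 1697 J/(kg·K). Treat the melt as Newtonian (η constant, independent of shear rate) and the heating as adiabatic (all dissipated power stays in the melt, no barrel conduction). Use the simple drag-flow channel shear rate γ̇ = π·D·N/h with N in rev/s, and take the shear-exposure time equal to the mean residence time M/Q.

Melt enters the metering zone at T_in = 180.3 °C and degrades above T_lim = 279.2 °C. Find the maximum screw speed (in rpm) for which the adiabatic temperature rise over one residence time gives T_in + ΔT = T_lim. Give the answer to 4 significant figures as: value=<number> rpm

value=37.88 rpm

Throughput in SI: Q_s = 101.4 kg/h ÷ 3600 s/h = 0.0281667 kg/s
Mean residence time: t_res = M/Q_s = 2.26 kg / 0.0281667 kg/s = 80.2367 s
Geometry in SI: D = 119.4 mm → 0.1194 m, h = 7.43 mm → 0.00743 m
ΔT_a = T_lim − T_in = 279.2 °C − 180.3 °C = 98.9 K
Invert ΔT = ηγ̇²t_res/(ρcp) for γ̇: γ̇_max² = ΔT_a ρ cp / (η t_res) = 98.9·1176·1697 / (2421·80.2367) = 1016.06 s⁻²
Take the square root: γ̇_max = √(1016.06) = 31.8756 s⁻¹
N_max = γ̇_max·h / (π·D) = 31.8756 · 0.00743 / (π · 0.1194) = 0.631384 rev/s = 37.883 rpm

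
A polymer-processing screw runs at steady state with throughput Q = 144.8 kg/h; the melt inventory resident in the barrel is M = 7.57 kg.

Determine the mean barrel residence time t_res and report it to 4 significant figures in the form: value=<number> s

Q_s = Q / 3600 = 144.8 / 3600 = 0.0402222 kg/s
Mean residence time: t_res = M/Q_s = 7.57 kg / 0.0402222 kg/s = 188.204 s

value=188.2 s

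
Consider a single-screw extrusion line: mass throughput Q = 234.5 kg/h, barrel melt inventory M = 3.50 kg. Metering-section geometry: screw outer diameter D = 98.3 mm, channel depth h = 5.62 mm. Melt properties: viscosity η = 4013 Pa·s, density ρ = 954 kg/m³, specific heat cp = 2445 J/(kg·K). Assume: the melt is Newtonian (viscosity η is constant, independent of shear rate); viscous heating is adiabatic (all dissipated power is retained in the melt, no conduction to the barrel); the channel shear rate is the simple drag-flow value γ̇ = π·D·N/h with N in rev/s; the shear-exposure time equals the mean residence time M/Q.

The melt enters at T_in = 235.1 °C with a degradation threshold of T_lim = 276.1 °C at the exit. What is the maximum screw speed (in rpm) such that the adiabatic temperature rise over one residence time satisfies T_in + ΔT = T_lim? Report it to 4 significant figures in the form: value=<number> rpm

value=23.00 rpm

Convert throughput: Q = 234.5 kg/h = 234.5/3600 = 0.0651389 kg/s
t_res = M / Q_s = 3.50 ÷ 0.0651389 = 53.7313 s
D = 98.3 mm = 0.0983 m;  h = 5.62 mm = 0.00562 m
ΔT_a = T_lim − T_in = 276.1 − 235.1 = 41 K
Invert ΔT = ηγ̇²t_res/(ρcp) for γ̇: γ̇_max² = ΔT_a ρ cp / (η t_res) = 41·954·2445 / (4013·53.7313) = 443.521 s⁻²
Take the square root: γ̇_max = √(443.521) = 21.0599 s⁻¹
Solve γ̇ = πDN/h for N: N_max = γ̇_max·h/(π·D) = 21.0599 × 0.00562 / (π × 0.0983) = 0.383257 rev/s = 22.9954 rpm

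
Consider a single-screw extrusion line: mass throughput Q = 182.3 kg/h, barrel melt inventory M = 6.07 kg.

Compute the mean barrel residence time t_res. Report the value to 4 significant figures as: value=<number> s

value=119.9 s

Throughput in SI: Q_s = 182.3 kg/h ÷ 3600 s/h = 0.0506389 kg/s
t_res = M / Q_s = 6.07 / 0.0506389 = 119.868 s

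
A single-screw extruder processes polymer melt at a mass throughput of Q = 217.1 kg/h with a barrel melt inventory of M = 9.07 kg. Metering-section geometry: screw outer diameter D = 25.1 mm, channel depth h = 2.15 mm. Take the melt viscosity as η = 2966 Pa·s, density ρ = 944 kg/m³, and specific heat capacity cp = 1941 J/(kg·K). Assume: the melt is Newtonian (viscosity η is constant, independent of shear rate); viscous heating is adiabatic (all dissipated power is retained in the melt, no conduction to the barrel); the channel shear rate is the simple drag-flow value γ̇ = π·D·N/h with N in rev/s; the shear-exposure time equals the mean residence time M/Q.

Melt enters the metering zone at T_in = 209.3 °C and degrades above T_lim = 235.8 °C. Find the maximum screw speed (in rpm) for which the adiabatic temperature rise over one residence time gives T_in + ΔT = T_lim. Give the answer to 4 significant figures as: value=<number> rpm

Q_s = Q / 3600 = 217.1 / 3600 = 0.0603056 kg/s
t_res = M / Q_s = 9.07 / 0.0603056 = 150.401 s
Convert to metres: D = 0.0251 m, h = 0.00215 m
ΔT_a = T_lim − T_in = 235.8 − 209.3 = 26.5 K
Invert ΔT = ηγ̇²t_res/(ρcp) for γ̇: γ̇_max² = ΔT_a ρ cp / (η t_res) = 26.5·944·1941 / (2966·150.401) = 108.848 s⁻²
γ̇_max = √108.848 = 10.433 s⁻¹
N_max = γ̇_max h / (πD) = 10.433·0.00215/(π·0.0251) = 0.284463 rev/s → ×60 = 17.0678 rpm

value=17.07 rpm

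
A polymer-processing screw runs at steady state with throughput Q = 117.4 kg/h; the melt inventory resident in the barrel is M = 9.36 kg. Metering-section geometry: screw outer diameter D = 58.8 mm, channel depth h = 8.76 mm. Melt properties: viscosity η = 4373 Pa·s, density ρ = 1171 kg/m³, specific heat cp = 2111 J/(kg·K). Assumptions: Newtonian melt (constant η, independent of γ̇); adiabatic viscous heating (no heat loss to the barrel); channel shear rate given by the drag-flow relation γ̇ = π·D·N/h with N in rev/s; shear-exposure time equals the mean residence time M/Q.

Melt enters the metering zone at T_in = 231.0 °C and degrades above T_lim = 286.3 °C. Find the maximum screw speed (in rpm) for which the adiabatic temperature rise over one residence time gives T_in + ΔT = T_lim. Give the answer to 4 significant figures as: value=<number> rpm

value=29.69 rpm

Q_s = Q / 3600 = 117.4 / 3600 = 0.0326111 kg/s
Mean residence time: t_res = M/Q_s = 9.36 kg / 0.0326111 kg/s = 287.019 s
Geometry in SI: D = 58.8 mm → 0.0588 m, h = 8.76 mm → 0.00876 m
Allowable rise: ΔT_a = T_lim − T_in = 286.3 − 231.0 = 55.3 K
γ̇_max² = ΔT_a·ρ·cp/(η·t_res) = 55.3·1171·2111/(4373·287.019) = 108.913 s⁻²
γ̇_max = √108.913 = 10.4361 s⁻¹
N_max = γ̇_max h / (πD) = 10.4361·0.00876/(π·0.0588) = 0.4949 rev/s → ×60 = 29.694 rpm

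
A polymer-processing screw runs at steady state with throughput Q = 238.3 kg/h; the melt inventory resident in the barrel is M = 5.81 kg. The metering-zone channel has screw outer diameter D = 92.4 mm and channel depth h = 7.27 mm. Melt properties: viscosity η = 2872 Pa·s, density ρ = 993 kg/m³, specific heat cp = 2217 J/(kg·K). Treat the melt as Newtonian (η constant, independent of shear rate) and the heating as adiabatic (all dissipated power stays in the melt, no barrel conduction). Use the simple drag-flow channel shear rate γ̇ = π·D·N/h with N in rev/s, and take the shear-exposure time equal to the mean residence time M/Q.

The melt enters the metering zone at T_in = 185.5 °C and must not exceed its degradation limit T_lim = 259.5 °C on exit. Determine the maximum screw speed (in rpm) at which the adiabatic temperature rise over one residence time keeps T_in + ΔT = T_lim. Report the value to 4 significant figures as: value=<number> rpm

Q_s = Q / 3600 = 238.3 / 3600 = 0.0661944 kg/s
Mean residence time: t_res = M/Q_s = 5.81 kg / 0.0661944 kg/s = 87.7717 s
Convert to metres: D = 0.0924 m, h = 0.00727 m
Allowable rise: ΔT_a = T_lim − T_in = 259.5 − 185.5 = 74 K
γ̇_max² = ΔT_a·ρ·cp / (η·t_res) = [74 × 993 × 2217] / [2872 × 87.7717] = 646.261 s⁻²
Take the square root: γ̇_max = √(646.261) = 25.4217 s⁻¹
N_max = γ̇_max h / (πD) = 25.4217·0.00727/(π·0.0924) = 0.636673 rev/s → ×60 = 38.2004 rpm

value=38.20 rpm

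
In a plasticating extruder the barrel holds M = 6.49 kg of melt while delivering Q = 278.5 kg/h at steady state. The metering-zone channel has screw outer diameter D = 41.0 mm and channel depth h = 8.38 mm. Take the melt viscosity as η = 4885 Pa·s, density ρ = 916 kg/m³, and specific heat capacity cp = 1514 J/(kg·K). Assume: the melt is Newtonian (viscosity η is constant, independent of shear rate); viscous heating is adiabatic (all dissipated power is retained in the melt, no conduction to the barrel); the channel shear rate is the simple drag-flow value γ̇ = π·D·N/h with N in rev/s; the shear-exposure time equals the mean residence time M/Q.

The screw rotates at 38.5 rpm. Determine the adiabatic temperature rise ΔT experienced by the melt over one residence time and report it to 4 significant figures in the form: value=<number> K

value=28.75 K

Convert throughput: Q = 278.5 kg/h = 278.5/3600 = 0.0773611 kg/s
Mean residence time: t_res = M/Q_s = 6.49 kg / 0.0773611 kg/s = 83.8923 s
D = 41.0 mm = 0.041 m;  h = 8.38 mm = 0.00838 m;  N = 38.5 rpm / 60 = 0.641667 rev/s
Shear rate: γ̇ = πDN/h = π·0.041·0.641667/0.00838 = 9.86278 s⁻¹
ΔT = η·γ̇²·t_res/(ρ·cp) = [4885 × 9.86278² × 83.8923] / [916 × 1514] = 28.7451 K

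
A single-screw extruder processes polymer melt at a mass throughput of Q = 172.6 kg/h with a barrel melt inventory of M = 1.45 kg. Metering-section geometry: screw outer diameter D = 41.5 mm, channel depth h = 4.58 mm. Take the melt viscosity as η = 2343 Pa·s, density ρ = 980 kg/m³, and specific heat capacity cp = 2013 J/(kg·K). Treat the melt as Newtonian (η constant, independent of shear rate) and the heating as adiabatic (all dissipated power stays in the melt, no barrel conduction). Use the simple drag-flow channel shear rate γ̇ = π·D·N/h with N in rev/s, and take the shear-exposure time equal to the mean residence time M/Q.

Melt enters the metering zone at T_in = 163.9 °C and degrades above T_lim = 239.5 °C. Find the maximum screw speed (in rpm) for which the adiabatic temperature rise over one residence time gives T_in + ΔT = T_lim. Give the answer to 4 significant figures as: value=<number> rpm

Throughput in SI: Q_s = 172.6 kg/h ÷ 3600 s/h = 0.0479444 kg/s
t_res = M / Q_s = 1.45 ÷ 0.0479444 = 30.2433 s
D = 41.5 mm = 0.0415 m;  h = 4.58 mm = 0.00458 m
ΔT_a = T_lim − T_in = 239.5 − 163.9 = 75.6 K
γ̇_max² = ΔT_a·ρ·cp/(η·t_res) = 75.6·980·2013/(2343·30.2433) = 2104.7 s⁻²
Take the square root: γ̇_max = √(2104.7) = 45.877 s⁻¹
N_max = γ̇_max h / (πD) = 45.877·0.00458/(π·0.0415) = 1.61162 rev/s → ×60 = 96.6971 rpm

value=96.70 rpm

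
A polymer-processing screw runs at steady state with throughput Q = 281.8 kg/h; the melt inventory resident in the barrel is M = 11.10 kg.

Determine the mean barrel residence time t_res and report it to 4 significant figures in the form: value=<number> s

Q_s = Q / 3600 = 281.8 / 3600 = 0.0782778 kg/s
t_res = M / Q_s = 11.10 ÷ 0.0782778 = 141.803 s

value=141.8 s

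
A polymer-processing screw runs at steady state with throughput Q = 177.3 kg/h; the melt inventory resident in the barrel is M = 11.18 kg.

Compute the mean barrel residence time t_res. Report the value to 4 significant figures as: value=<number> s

Q_s = Q / 3600 = 177.3 / 3600 = 0.04925 kg/s
t_res = M / Q_s = 11.18 ÷ 0.04925 = 227.005 s

value=227.0 s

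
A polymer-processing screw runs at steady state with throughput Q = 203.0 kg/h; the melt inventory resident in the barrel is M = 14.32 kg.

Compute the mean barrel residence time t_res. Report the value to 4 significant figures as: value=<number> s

value=254.0 s

Convert throughput: Q = 203.0 kg/h = 203.0/3600 = 0.0563889 kg/s
Mean residence time: t_res = M/Q_s = 14.32 kg / 0.0563889 kg/s = 253.951 s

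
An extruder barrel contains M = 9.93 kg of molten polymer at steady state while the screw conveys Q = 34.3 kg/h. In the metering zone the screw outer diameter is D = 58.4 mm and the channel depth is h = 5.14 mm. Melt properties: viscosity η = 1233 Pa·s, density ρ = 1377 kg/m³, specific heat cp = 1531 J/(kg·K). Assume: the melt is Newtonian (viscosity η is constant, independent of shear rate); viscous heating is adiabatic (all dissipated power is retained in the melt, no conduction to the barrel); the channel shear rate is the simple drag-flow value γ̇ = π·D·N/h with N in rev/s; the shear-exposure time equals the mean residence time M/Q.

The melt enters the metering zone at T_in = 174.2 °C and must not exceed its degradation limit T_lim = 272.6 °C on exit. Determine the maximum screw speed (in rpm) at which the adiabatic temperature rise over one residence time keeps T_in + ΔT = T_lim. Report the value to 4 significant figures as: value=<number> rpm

value=21.36 rpm

Q_s = Q / 3600 = 34.3 / 3600 = 0.00952778 kg/s
Mean residence time: t_res = M/Q_s = 9.93 kg / 0.00952778 kg/s = 1042.22 s
D = 58.4 mm = 0.0584 m;  h = 5.14 mm = 0.00514 m
ΔT_a = T_lim − T_in = 272.6 °C − 174.2 °C = 98.4 K
Invert ΔT = ηγ̇²t_res/(ρcp) for γ̇: γ̇_max² = ΔT_a ρ cp / (η t_res) = 98.4·1377·1531 / (1233·1042.22) = 161.43 s⁻²
γ̇_max = sqrt(161.43) = 12.7055 s⁻¹
N_max = γ̇_max·h / (π·D) = 12.7055 · 0.00514 / (π · 0.0584) = 0.355953 rev/s = 21.3572 rpm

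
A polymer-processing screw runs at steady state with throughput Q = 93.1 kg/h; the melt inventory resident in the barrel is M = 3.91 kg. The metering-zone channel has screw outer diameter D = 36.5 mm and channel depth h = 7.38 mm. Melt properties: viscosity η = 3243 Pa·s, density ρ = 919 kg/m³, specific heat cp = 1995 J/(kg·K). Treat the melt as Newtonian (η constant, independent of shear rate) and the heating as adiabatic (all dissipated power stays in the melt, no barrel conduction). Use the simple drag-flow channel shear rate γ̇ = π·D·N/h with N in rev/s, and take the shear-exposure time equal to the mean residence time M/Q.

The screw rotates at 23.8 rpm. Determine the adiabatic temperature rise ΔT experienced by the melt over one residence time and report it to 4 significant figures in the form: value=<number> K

Q_s = Q / 3600 = 93.1 / 3600 = 0.0258611 kg/s
t_res = M / Q_s = 3.91 / 0.0258611 = 151.192 s
D = 36.5 mm = 0.0365 m;  h = 7.38 mm = 0.00738 m;  N = 23.8 rpm / 60 = 0.396667 rev/s
γ̇ = π D N / h = (π)(0.0365)(0.396667) / 0.00738 = 6.16328 s⁻¹
ΔT = η·γ̇²·t_res / (ρ·cp) = 3243 · (6.16328)² · 151.192 / (919 · 1995) = 10.1588 K

value=10.16 K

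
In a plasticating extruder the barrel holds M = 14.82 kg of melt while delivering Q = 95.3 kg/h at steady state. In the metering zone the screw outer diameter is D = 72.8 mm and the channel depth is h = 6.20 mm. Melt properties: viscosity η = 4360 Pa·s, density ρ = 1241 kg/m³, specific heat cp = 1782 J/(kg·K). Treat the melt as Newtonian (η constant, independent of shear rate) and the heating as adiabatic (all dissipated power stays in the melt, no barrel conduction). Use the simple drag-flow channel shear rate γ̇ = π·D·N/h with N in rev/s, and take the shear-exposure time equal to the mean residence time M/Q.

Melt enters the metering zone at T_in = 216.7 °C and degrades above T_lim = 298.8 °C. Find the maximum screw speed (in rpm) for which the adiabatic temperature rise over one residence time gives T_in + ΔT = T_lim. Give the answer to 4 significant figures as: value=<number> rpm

value=14.03 rpm

Q_s = Q / 3600 = 95.3 / 3600 = 0.0264722 kg/s
t_res = M / Q_s = 14.82 / 0.0264722 = 559.832 s
Convert to metres: D = 0.0728 m, h = 0.0062 m
ΔT_a = T_lim − T_in = 298.8 °C − 216.7 °C = 82.1 K
γ̇_max² = ΔT_a·ρ·cp / (η·t_res) = [82.1 × 1241 × 1782] / [4360 × 559.832] = 74.3838 s⁻²
γ̇_max = sqrt(74.3838) = 8.6246 s⁻¹
N_max = γ̇_max·h / (π·D) = 8.6246 · 0.0062 / (π · 0.0728) = 0.233803 rev/s = 14.0282 rpm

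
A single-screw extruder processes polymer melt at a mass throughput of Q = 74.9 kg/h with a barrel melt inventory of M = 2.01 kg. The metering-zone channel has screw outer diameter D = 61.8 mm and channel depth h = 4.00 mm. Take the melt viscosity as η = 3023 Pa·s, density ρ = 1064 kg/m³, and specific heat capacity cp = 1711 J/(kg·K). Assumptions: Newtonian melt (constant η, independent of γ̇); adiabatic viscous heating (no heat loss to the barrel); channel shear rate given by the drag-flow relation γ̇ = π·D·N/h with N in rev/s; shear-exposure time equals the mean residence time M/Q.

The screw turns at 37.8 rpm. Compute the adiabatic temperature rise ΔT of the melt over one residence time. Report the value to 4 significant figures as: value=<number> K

Convert throughput: Q = 74.9 kg/h = 74.9/3600 = 0.0208056 kg/s
Mean residence time: t_res = M/Q_s = 2.01 kg / 0.0208056 kg/s = 96.6088 s
Geometry in metres: D = 61.8 mm → 0.0618 m, h = 4.00 mm → 0.004 m; screw speed N = 37.8 rpm = 0.63 rev/s
γ̇ = π D N / h = (π)(0.0618)(0.63) / 0.004 = 30.5787 s⁻¹
Adiabatic rise: ΔT = η γ̇² t_res / (ρ cp) = 3023·(30.5787)²·96.6088 / (1064·1711) = 150.003 K

value=150.0 K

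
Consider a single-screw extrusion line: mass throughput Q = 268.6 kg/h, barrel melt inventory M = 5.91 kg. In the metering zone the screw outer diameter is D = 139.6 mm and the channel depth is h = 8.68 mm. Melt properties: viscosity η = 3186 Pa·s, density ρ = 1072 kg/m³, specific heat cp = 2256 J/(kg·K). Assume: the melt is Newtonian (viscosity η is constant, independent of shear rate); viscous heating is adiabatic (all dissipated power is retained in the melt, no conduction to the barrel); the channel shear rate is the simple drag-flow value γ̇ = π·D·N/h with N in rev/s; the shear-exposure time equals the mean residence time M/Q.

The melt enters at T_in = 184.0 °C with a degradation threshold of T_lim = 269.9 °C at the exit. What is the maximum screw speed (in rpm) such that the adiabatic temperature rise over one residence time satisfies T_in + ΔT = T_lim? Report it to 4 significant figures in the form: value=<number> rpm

value=34.07 rpm

Throughput in SI: Q_s = 268.6 kg/h ÷ 3600 s/h = 0.0746111 kg/s
Mean residence time: t_res = M/Q_s = 5.91 kg / 0.0746111 kg/s = 79.2107 s
Convert to metres: D = 0.1396 m, h = 0.00868 m
Allowable rise: ΔT_a = T_lim − T_in = 269.9 − 184.0 = 85.9 K
γ̇_max² = ΔT_a·ρ·cp / (η·t_res) = [85.9 × 1072 × 2256] / [3186 × 79.2107] = 823.185 s⁻²
γ̇_max = √823.185 = 28.6912 s⁻¹
Solve γ̇ = πDN/h for N: N_max = γ̇_max·h/(π·D) = 28.6912 × 0.00868 / (π × 0.1396) = 0.567849 rev/s = 34.071 rpm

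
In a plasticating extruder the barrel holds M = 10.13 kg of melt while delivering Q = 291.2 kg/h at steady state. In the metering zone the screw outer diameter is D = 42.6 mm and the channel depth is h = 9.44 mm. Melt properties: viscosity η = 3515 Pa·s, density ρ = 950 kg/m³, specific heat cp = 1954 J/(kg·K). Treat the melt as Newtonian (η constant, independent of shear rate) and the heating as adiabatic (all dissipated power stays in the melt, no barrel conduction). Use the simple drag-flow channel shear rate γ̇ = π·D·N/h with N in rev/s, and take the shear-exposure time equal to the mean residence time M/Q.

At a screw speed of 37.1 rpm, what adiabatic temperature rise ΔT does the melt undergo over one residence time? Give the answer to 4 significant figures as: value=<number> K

Q_s = Q / 3600 = 291.2 / 3600 = 0.0808889 kg/s
Mean residence time: t_res = M/Q_s = 10.13 kg / 0.0808889 kg/s = 125.234 s
Convert to SI: D = 0.0426 m, h = 0.00944 m, N = 37.1/60 = 0.618333 rev/s
γ̇ = π·D·N / h = π · 0.0426 · 0.618333 / 0.00944 = 8.76618 s⁻¹
ΔT = η·γ̇²·t_res / (ρ·cp) = 3515 · (8.76618)² · 125.234 / (950 · 1954) = 18.2229 K

value=18.22 K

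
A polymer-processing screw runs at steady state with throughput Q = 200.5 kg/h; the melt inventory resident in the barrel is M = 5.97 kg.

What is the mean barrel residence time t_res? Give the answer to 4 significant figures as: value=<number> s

value=107.2 s

Throughput in SI: Q_s = 200.5 kg/h ÷ 3600 s/h = 0.0556944 kg/s
t_res = M / Q_s = 5.97 ÷ 0.0556944 = 107.192 s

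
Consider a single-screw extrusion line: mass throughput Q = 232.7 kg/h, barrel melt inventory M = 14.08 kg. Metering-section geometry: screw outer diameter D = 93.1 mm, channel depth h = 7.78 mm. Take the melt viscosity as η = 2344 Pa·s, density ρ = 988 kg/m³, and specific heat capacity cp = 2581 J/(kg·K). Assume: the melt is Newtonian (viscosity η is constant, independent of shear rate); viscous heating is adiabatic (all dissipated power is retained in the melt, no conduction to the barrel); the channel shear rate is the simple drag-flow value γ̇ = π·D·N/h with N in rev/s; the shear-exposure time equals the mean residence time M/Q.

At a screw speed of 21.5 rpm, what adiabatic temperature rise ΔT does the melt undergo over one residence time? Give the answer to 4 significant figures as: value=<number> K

value=36.34 K

Convert throughput: Q = 232.7 kg/h = 232.7/3600 = 0.0646389 kg/s
t_res = M / Q_s = 14.08 ÷ 0.0646389 = 217.826 s
Convert to SI: D = 0.0931 m, h = 0.00778 m, N = 21.5/60 = 0.358333 rev/s
γ̇ = π D N / h = (π)(0.0931)(0.358333) / 0.00778 = 13.4712 s⁻¹
Adiabatic rise: ΔT = η γ̇² t_res / (ρ cp) = 2344·(13.4712)²·217.826 / (988·2581) = 36.3359 K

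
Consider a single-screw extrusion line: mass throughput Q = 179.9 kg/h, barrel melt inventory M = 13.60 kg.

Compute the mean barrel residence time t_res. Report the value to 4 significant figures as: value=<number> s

Convert throughput: Q = 179.9 kg/h = 179.9/3600 = 0.0499722 kg/s
t_res = M / Q_s = 13.60 ÷ 0.0499722 = 272.151 s

value=272.2 s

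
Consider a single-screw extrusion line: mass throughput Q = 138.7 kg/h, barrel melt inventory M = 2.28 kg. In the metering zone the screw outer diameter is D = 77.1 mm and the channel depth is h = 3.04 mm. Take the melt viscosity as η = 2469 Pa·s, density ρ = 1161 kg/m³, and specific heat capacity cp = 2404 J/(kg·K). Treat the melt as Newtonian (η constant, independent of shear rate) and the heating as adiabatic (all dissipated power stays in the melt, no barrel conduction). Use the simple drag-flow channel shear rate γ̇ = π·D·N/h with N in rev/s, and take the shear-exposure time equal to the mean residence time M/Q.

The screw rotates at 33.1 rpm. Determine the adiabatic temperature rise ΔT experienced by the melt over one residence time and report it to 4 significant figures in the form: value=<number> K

value=101.1 K

Q_s = Q / 3600 = 138.7 / 3600 = 0.0385278 kg/s
t_res = M / Q_s = 2.28 / 0.0385278 = 59.1781 s
Convert to SI: D = 0.0771 m, h = 0.00304 m, N = 33.1/60 = 0.551667 rev/s
Shear rate: γ̇ = πDN/h = π·0.0771·0.551667/0.00304 = 43.9549 s⁻¹
ΔT = η·γ̇²·t_res/(ρ·cp) = [2469 × 43.9549² × 59.1781] / [1161 × 2404] = 101.142 K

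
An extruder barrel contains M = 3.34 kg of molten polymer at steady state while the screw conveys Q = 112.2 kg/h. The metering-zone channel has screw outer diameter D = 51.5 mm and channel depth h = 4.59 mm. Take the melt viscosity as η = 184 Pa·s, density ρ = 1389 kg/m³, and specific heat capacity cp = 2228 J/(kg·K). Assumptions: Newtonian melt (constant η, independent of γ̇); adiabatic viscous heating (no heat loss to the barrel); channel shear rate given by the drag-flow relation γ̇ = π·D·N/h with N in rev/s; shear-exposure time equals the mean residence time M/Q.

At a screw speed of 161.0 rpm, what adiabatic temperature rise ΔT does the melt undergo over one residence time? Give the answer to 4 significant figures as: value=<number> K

Q_s = Q / 3600 = 112.2 / 3600 = 0.0311667 kg/s
t_res = M / Q_s = 3.34 ÷ 0.0311667 = 107.166 s
D = 51.5 mm = 0.0515 m;  h = 4.59 mm = 0.00459 m;  N = 161.0 rpm / 60 = 2.68333 rev/s
Shear rate: γ̇ = πDN/h = π·0.0515·2.68333/0.00459 = 94.5843 s⁻¹
ΔT = η·γ̇²·t_res/(ρ·cp) = [184 × 94.5843² × 107.166] / [1389 × 2228] = 57.0026 K

value=57.00 K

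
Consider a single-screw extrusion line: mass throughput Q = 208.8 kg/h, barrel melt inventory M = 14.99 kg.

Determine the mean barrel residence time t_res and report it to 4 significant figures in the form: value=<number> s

value=258.4 s

Q_s = Q / 3600 = 208.8 / 3600 = 0.058 kg/s
Mean residence time: t_res = M/Q_s = 14.99 kg / 0.058 kg/s = 258.448 s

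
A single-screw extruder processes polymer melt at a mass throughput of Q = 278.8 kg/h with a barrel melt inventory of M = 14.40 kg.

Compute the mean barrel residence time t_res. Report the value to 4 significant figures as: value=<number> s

value=185.9 s

Convert throughput: Q = 278.8 kg/h = 278.8/3600 = 0.0774444 kg/s
Mean residence time: t_res = M/Q_s = 14.40 kg / 0.0774444 kg/s = 185.94 s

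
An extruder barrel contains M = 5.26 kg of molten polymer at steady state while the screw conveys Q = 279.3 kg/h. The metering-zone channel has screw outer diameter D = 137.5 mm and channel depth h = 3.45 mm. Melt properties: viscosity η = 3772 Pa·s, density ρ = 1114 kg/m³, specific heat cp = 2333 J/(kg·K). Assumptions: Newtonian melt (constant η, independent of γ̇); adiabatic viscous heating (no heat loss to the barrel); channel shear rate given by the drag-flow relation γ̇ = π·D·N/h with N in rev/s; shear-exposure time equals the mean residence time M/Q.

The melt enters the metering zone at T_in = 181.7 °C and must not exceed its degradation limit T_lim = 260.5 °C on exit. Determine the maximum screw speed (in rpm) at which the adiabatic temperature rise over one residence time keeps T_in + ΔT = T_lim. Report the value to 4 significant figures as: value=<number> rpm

value=13.56 rpm

Throughput in SI: Q_s = 279.3 kg/h ÷ 3600 s/h = 0.0775833 kg/s
t_res = M / Q_s = 5.26 ÷ 0.0775833 = 67.7981 s
Convert to metres: D = 0.1375 m, h = 0.00345 m
ΔT_a = T_lim − T_in = 260.5 °C − 181.7 °C = 78.8 K
γ̇_max² = ΔT_a·ρ·cp / (η·t_res) = [78.8 × 1114 × 2333] / [3772 × 67.7981] = 800.824 s⁻²
Take the square root: γ̇_max = √(800.824) = 28.2988 s⁻¹
Solve γ̇ = πDN/h for N: N_max = γ̇_max·h/(π·D) = 28.2988 × 0.00345 / (π × 0.1375) = 0.226014 rev/s = 13.5608 rpm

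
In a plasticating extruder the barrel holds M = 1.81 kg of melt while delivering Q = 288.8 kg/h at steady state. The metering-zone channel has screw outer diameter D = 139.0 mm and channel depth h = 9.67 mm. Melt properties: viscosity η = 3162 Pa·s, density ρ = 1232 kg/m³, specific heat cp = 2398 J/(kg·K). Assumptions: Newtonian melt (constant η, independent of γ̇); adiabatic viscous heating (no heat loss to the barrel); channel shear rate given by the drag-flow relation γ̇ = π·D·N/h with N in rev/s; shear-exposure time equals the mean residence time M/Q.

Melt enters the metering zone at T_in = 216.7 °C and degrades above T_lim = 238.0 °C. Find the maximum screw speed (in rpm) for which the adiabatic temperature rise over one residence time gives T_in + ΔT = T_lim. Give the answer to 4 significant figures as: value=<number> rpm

value=39.46 rpm

Q_s = Q / 3600 = 288.8 / 3600 = 0.0802222 kg/s
Mean residence time: t_res = M/Q_s = 1.81 kg / 0.0802222 kg/s = 22.5623 s
Geometry in SI: D = 139.0 mm → 0.139 m, h = 9.67 mm → 0.00967 m
Allowable rise: ΔT_a = T_lim − T_in = 238.0 − 216.7 = 21.3 K
Invert ΔT = ηγ̇²t_res/(ρcp) for γ̇: γ̇_max² = ΔT_a ρ cp / (η t_res) = 21.3·1232·2398 / (3162·22.5623) = 882.051 s⁻²
Take the square root: γ̇_max = √(882.051) = 29.6993 s⁻¹
Solve γ̇ = πDN/h for N: N_max = γ̇_max·h/(π·D) = 29.6993 × 0.00967 / (π × 0.139) = 0.657671 rev/s = 39.4603 rpm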